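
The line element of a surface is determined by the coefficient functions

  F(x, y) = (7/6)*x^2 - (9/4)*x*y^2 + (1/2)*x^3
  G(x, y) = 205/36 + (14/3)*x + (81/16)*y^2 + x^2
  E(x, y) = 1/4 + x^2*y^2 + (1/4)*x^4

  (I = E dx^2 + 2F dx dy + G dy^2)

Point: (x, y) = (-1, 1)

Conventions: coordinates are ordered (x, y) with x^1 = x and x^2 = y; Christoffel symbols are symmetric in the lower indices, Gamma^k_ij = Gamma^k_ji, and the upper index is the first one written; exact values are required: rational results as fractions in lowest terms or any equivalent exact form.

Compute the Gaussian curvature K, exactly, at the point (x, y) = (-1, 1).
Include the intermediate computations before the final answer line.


E = 3/2, F = 35/12, G = 1021/144, EG - F^2 = 613/288 at the point
E_x = -3, E_y = 2, F_x = -37/12, F_y = 9/2, G_x = 8/3, G_y = 81/8
E_yy = 2, F_xy = -9/2, G_xx = 2
K follows from Brioschi's formula, (det M1 - det M2)/(EG - F^2)^2.
M1 = [[-E_yy/2 + F_xy - G_xx/2, E_x/2, F_x - E_y/2], [F_y - G_x/2, E, F], [G_y/2, F, G]] = [[-13/2, -3/2, -49/12], [19/6, 3/2, 35/12], [81/16, 35/12, 1021/144]]; det M1 = -15571/1728
M2 = [[0, E_y/2, G_x/2], [E_y/2, E, F], [G_x/2, F, G]] = [[0, 1, 4/3], [1, 3/2, 35/12], [4/3, 35/12, 1021/144]]; det M2 = -95/48
det M1 - det M2 = -12151/1728; K = -12151/1728 / (613/288)^2 = -583248/375769

Answer: K = -583248/375769


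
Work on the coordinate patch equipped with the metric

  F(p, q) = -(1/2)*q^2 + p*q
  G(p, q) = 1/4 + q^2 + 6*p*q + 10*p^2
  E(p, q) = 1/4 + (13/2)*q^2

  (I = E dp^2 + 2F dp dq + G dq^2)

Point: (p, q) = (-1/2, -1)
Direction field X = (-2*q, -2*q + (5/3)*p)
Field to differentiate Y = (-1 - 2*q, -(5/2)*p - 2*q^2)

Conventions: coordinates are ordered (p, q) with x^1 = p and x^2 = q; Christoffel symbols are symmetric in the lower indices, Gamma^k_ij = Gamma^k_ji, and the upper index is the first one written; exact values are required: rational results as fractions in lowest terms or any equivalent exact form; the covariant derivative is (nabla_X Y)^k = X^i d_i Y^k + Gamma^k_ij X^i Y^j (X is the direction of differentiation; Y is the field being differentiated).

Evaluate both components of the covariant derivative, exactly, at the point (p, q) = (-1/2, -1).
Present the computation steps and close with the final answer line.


E = 27/4, F = 0, G = 27/4 at the point
E_p = 0, E_q = -13, F_p = -1, F_q = 1/2, G_p = -16, G_q = -5
EG - F^2 = 729/16;  g^inv = (16/729) * [[27/4, 0], [0, 27/4]]
first-kind symbols [ij,l] = (1/2)(d_i g_jl + d_j g_il - d_l g_ij): [pp,p] = E_p/2 = 0, [pp,q] = F_p - E_q/2 = 11/2, [pq,p] = E_q/2 = -13/2, [pq,q] = G_p/2 = -8, [qq,p] = F_q - G_p/2 = 17/2, [qq,q] = G_q/2 = -5/2
Gamma^p_ij = (G*[ij,p] - F*[ij,q])/(EG - F^2), Gamma^q_ij = (E*[ij,q] - F*[ij,p])/(EG - F^2)
Gamma_ppp = 0, Gamma_ppq = -26/27, Gamma_pqq = 34/27, Gamma_qpp = 22/27, Gamma_qpq = -32/27, Gamma_qqq = -10/27
X = (2, 7/6), Y = (1, -3/4) at the point

Answer: (nabla_X Y)^p = -1009/324, (nabla_X Y)^q = 653/324


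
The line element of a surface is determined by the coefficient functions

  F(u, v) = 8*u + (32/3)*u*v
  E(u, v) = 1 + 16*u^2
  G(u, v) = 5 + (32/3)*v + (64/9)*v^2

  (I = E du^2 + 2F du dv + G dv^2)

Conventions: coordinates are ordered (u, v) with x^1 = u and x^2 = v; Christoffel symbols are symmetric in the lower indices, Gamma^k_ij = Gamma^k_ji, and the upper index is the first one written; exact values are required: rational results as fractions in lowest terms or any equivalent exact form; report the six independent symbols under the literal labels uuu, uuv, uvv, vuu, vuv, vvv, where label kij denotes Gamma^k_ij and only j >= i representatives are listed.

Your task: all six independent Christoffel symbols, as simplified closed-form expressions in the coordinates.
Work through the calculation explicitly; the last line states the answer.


E = 1 + 16*u^2; F = 8*u + (32/3)*u*v; G = 5 + (32/3)*v + (64/9)*v^2
Gamma^k_ij = (1/2) g^{kl} (d_i g_jl + d_j g_il - d_l g_ij), with g^inv = (1/(EG-F^2)) [[G, -F], [-F, E]]
first partials: E_u = 32*u, E_v = 0, F_u = 8 + (32/3)*v, F_v = (32/3)*u, G_u = 0, G_v = 32/3 + (128/9)*v
D = EG - F^2 = 5 + (32/3)*v + (64/9)*v^2 + 16*u^2
expanded: Gamma^u_uu = (G E_u - 2F F_u + F E_v)/(2D), Gamma^u_uv = (G E_v - F G_u)/(2D), Gamma^u_vv = (2G F_v - G G_u - F G_v)/(2D), Gamma^v_uu = (2E F_u - E E_v - F E_u)/(2D), Gamma^v_uv = (E G_u - F E_v)/(2D), Gamma^v_vv = (E G_v - 2F F_v + F G_u)/(2D); substitute and cancel common factors

Answer: Gamma_uuu = 144*u/(144*u^2 + 64*v^2 + 96*v + 45), Gamma_uuv = 0, Gamma_uvv = 96*u/(144*u^2 + 64*v^2 + 96*v + 45), Gamma_vuu = (96*v + 72)/(144*u^2 + 64*v^2 + 96*v + 45), Gamma_vuv = 0, Gamma_vvv = (64*v + 48)/(144*u^2 + 64*v^2 + 96*v + 45)


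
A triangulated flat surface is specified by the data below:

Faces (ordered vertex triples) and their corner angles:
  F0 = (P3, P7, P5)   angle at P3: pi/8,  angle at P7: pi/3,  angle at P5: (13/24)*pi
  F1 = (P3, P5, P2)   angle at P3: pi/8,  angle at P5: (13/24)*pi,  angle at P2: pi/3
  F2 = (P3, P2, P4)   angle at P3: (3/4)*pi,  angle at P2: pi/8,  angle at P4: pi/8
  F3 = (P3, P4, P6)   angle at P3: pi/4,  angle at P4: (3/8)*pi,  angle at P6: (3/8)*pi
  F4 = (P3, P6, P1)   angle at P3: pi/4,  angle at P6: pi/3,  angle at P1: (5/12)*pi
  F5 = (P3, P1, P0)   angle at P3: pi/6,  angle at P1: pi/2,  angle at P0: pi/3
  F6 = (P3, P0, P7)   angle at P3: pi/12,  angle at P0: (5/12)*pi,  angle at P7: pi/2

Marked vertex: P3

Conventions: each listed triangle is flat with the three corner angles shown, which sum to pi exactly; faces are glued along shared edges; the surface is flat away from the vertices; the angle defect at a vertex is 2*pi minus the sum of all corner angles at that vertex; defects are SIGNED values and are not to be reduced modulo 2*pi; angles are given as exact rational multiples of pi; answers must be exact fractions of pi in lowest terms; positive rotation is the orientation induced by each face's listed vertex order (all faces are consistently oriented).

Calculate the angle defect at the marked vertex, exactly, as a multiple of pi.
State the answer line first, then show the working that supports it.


Answer: defect(P3) = pi/4

Sum of corner angles at P3: (7/4)*pi
defect = 2*pi - (7/4)*pi


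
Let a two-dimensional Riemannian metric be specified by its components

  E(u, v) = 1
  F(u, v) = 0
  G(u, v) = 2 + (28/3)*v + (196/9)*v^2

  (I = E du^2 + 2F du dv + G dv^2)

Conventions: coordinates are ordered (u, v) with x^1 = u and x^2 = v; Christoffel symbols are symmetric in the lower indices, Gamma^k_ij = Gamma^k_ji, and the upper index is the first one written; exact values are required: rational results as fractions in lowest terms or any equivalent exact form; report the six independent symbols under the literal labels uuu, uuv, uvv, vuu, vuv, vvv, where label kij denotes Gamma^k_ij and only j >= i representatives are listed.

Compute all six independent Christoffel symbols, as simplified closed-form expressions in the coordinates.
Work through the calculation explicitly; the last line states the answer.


E = 1; F = 0; G = 2 + (28/3)*v + (196/9)*v^2
Gamma^k_ij = (1/2) g^{kl} (d_i g_jl + d_j g_il - d_l g_ij), with g^inv = (1/(EG-F^2)) [[G, -F], [-F, E]]
first partials: E_u = 0, E_v = 0, F_u = 0, F_v = 0, G_u = 0, G_v = 28/3 + (392/9)*v
D = EG - F^2 = 2 + (28/3)*v + (196/9)*v^2
expanded: Gamma^u_uu = (G E_u - 2F F_u + F E_v)/(2D), Gamma^u_uv = (G E_v - F G_u)/(2D), Gamma^u_vv = (2G F_v - G G_u - F G_v)/(2D), Gamma^v_uu = (2E F_u - E E_v - F E_u)/(2D), Gamma^v_uv = (E G_u - F E_v)/(2D), Gamma^v_vv = (E G_v - 2F F_v + F G_u)/(2D); substitute and cancel common factors

Answer: Gamma_uuu = 0, Gamma_uuv = 0, Gamma_uvv = 0, Gamma_vuu = 0, Gamma_vuv = 0, Gamma_vvv = (98*v + 21)/(98*v^2 + 42*v + 9)


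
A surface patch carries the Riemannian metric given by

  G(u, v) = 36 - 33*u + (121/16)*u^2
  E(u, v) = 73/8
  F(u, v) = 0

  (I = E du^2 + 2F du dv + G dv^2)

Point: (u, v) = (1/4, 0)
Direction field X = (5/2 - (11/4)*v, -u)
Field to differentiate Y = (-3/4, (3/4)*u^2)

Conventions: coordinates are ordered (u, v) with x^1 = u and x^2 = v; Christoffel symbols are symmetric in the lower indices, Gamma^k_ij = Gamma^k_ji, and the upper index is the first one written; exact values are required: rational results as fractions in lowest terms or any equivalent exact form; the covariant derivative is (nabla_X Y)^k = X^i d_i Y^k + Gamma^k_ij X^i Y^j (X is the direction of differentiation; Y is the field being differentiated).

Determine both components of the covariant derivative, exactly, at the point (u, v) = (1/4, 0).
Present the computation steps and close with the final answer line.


E = 73/8, F = 0, G = 7225/256 at the point
E_u = 0, E_v = 0, F_u = 0, F_v = 0, G_u = -935/32, G_v = 0
EG - F^2 = 527425/2048;  g^inv = (2048/527425) * [[7225/256, 0], [0, 73/8]]
first-kind symbols [ij,l] = (1/2)(d_i g_jl + d_j g_il - d_l g_ij): [uu,u] = E_u/2 = 0, [uu,v] = F_u - E_v/2 = 0, [uv,u] = E_v/2 = 0, [uv,v] = G_u/2 = -935/64, [vv,u] = F_v - G_u/2 = 935/64, [vv,v] = G_v/2 = 0
Gamma^u_ij = (G*[ij,u] - F*[ij,v])/(EG - F^2), Gamma^v_ij = (E*[ij,v] - F*[ij,u])/(EG - F^2)
Gamma_uuu = 0, Gamma_uuv = 0, Gamma_uvv = 935/584, Gamma_vuu = 0, Gamma_vuv = -44/85, Gamma_vvv = 0
X = (5/2, -1/4), Y = (-3/4, 3/64) at the point

Answer: (nabla_X Y)^u = -2805/149504, (nabla_X Y)^v = 2121/2720


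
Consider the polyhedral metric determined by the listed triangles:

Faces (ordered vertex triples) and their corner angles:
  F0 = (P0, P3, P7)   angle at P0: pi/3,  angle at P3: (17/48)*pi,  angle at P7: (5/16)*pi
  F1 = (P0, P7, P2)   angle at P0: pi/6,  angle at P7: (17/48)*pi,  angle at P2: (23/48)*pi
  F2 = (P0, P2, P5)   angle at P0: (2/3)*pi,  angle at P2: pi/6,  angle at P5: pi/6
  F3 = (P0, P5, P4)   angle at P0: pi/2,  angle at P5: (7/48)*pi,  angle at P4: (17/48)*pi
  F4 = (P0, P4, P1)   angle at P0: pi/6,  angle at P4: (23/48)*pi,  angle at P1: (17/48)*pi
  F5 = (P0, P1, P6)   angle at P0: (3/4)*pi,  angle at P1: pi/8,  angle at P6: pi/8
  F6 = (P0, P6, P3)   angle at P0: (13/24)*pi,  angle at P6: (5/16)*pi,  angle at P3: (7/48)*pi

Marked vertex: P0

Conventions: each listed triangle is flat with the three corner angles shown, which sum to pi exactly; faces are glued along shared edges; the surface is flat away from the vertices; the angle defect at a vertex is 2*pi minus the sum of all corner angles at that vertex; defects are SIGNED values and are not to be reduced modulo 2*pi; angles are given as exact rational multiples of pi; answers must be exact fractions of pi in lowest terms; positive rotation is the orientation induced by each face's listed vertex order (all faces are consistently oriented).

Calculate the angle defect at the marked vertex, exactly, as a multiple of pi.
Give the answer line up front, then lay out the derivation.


Answer: defect(P0) = (-9/8)*pi

Sum of corner angles at P0: (25/8)*pi
defect = 2*pi - (25/8)*pi


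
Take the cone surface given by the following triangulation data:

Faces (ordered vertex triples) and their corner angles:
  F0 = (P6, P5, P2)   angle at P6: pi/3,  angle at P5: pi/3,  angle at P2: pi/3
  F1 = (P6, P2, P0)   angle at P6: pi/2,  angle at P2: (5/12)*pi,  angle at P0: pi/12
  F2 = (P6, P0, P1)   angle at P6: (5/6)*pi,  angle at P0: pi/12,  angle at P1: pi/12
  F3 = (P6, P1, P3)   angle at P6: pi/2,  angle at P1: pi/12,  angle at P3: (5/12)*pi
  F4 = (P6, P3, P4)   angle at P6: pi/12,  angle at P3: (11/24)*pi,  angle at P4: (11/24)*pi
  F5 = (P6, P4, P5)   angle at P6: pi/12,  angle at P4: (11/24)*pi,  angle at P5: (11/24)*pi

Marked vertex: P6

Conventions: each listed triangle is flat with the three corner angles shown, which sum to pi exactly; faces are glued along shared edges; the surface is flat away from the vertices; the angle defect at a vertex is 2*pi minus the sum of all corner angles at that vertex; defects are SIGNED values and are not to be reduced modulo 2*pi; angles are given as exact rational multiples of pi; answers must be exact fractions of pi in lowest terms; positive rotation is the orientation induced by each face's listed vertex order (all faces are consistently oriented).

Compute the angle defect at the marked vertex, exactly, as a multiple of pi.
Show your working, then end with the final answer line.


Sum of corner angles at P6: (7/3)*pi
defect = 2*pi - (7/3)*pi

Answer: defect(P6) = -pi/3


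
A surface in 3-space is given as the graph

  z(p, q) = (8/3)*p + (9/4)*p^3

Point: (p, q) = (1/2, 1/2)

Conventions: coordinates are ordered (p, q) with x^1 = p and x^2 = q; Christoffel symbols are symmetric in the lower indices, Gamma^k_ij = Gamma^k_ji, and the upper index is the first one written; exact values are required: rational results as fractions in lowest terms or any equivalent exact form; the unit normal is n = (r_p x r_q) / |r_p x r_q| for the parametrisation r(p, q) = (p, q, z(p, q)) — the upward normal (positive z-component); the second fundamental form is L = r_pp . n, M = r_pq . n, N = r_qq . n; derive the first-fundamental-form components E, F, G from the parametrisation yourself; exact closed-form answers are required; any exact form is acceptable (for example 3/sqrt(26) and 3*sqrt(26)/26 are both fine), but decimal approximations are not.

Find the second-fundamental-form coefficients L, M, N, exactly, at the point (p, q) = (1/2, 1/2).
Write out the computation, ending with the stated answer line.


z_p = 209/48, z_q = 0, z_pp = 27/4, z_pq = 0, z_qq = 0
E = 45985/2304, F = 0, G = 1; answer radicand W^2 = 45985/2304
unnormalised second-form numerators: l = 27/4, m = 0, n = 0; L = l/sqrt(45985/2304), and similarly M = m/sqrt(W^2), N = n/sqrt(W^2)

Answer: L = 324*sqrt(45985)/45985, M = 0, N = 0


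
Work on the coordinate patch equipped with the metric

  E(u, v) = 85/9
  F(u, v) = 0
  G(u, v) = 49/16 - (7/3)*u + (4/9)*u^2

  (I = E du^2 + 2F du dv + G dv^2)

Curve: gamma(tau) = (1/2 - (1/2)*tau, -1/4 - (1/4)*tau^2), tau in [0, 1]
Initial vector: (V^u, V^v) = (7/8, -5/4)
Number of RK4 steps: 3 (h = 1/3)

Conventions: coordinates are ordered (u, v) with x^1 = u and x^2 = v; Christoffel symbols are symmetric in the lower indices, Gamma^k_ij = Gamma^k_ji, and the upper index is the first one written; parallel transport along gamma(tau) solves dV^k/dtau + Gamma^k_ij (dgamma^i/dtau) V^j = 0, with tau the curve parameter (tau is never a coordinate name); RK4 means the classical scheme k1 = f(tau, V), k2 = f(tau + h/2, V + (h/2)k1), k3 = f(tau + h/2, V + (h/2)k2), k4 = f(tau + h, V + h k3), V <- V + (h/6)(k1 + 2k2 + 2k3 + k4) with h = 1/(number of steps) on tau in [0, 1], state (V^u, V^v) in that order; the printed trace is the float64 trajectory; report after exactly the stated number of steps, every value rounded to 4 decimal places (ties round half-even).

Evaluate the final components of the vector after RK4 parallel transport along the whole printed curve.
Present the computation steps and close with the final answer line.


gamma'(tau) = (-1/2, -(1/2)*tau); f(tau, V)^k = -Gamma^k_ij(gamma(tau)) gamma'^i(tau) V^j; h = 1/3; intermediate values shown to 6 dp
curve data and Christoffel symbols at the stage parameters:
  tau = 0.000000: gamma = (0.500000, -0.250000), gamma' = (-0.500000, 0.000000); Gamma_uuu = 0.000000, Gamma_uuv = 0.000000, Gamma_uvv = 0.100000, Gamma_vuu = 0.000000, Gamma_vuv = -0.470588, Gamma_vvv = 0.000000
  tau = 0.166667: gamma = (0.416667, -0.256944), gamma' = (-0.500000, -0.083333); Gamma_uuu = 0.000000, Gamma_uuv = 0.000000, Gamma_uvv = 0.103922, Gamma_vuu = 0.000000, Gamma_vuv = -0.452830, Gamma_vvv = 0.000000
  tau = 0.333333: gamma = (0.333333, -0.277778), gamma' = (-0.500000, -0.166667); Gamma_uuu = 0.000000, Gamma_uuv = 0.000000, Gamma_uvv = 0.107843, Gamma_vuu = 0.000000, Gamma_vuv = -0.436364, Gamma_vvv = 0.000000
  tau = 0.500000: gamma = (0.250000, -0.312500), gamma' = (-0.500000, -0.250000); Gamma_uuu = 0.000000, Gamma_uuv = 0.000000, Gamma_uvv = 0.111765, Gamma_vuu = 0.000000, Gamma_vuv = -0.421053, Gamma_vvv = 0.000000
  tau = 0.666667: gamma = (0.166667, -0.361111), gamma' = (-0.500000, -0.333333); Gamma_uuu = 0.000000, Gamma_uuv = 0.000000, Gamma_uvv = 0.115686, Gamma_vuu = 0.000000, Gamma_vuv = -0.406780, Gamma_vvv = 0.000000
  tau = 0.833333: gamma = (0.083333, -0.423611), gamma' = (-0.500000, -0.416667); Gamma_uuu = 0.000000, Gamma_uuv = 0.000000, Gamma_uvv = 0.119608, Gamma_vuu = 0.000000, Gamma_vuv = -0.393443, Gamma_vvv = 0.000000
  tau = 1.000000: gamma = (0.000000, -0.500000), gamma' = (-0.500000, -0.500000); Gamma_uuu = 0.000000, Gamma_uuv = 0.000000, Gamma_uvv = 0.123529, Gamma_vuu = 0.000000, Gamma_vuv = -0.380952, Gamma_vvv = 0.000000
step 0: V^u = 0.8750, V^v = -1.2500
step 1: k1 = (0.000000, 0.294118), k2 = (-0.010401, 0.238901), k3 = (-0.010480, 0.241050), k4 = (-0.021023, 0.191814); V <- V + (h/6)(k1 + 2k2 + 2k3 + k4): V^u = 0.8715, V^v = -1.1697
step 2: k1 = (-0.021024, 0.191819), k2 = (-0.031789, 0.148148), k3 = (-0.031992, 0.149869), k4 = (-0.043179, 0.111014); V <- V + (h/6)(k1 + 2k2 + 2k3 + k4): V^u = 0.8609, V^v = -1.1197
step 3: k1 = (-0.043179, 0.111017), k2 = (-0.054882, 0.076692), k3 = (-0.055167, 0.078137), k4 = (-0.067552, 0.047852); V <- V + (h/6)(k1 + 2k2 + 2k3 + k4): V^u = 0.8425, V^v = -1.0937

Answer: V^u = 0.8425, V^v = -1.0937


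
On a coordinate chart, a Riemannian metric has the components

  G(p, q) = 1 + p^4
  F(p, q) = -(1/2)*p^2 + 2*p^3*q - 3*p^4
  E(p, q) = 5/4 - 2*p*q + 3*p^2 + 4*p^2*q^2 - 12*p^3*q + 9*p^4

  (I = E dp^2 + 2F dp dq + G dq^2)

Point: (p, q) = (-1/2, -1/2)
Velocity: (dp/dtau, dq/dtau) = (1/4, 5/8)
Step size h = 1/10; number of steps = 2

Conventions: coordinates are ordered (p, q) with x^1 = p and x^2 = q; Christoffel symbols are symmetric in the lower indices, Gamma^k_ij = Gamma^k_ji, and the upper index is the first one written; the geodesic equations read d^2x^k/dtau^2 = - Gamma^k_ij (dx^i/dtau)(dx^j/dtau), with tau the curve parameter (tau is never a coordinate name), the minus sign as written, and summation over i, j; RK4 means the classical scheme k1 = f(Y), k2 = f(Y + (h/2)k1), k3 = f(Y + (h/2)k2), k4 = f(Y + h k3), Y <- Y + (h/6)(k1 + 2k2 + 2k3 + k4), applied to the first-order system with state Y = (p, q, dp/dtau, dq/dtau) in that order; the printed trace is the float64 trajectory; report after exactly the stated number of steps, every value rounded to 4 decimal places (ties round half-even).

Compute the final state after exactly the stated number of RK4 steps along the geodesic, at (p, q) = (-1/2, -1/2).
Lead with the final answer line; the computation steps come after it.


Answer: p = -0.4517, q = -0.3745, dp/dtau = 0.2338, dq/dtau = 0.6298

f(Y) = (dp/dtau, dq/dtau, -Gamma^p_ij Y'^i Y'^j, -Gamma^q_ij Y'^i Y'^j) with the Gammas evaluated at the stage position; h = 0.100000; intermediate values shown to 6 dp
step 0: p = -0.5000, q = -0.5000, dp/dtau = 0.2500, dq/dtau = 0.6250
step 1:
  k1: at (p, q) = (-0.500000, -0.500000), (dp/dtau, dq/dtau) = (0.250000, 0.625000); Gamma_ppp = -0.923077, Gamma_ppq = 0.461538, Gamma_pqq = 0.000000, Gamma_qpp = 0.307692, Gamma_qpq = -0.153846, Gamma_qqq = 0.000000; k1 = (0.250000, 0.625000, -0.086538, 0.028846)
  k2: at (p, q) = (-0.487500, -0.468750), (dp/dtau, dq/dtau) = (0.245673, 0.626442); Gamma_ppp = -0.922910, Gamma_ppq = 0.452748, Gamma_pqq = 0.000000, Gamma_qpp = 0.290150, Gamma_qpq = -0.142338, Gamma_qqq = 0.000000; k2 = (0.245673, 0.626442, -0.083653, 0.026299)
  k3: at (p, q) = (-0.487716, -0.468678), (dp/dtau, dq/dtau) = (0.245817, 0.626315); Gamma_ppp = -0.923705, Gamma_ppq = 0.453011, Gamma_pqq = 0.000000, Gamma_qpp = 0.290466, Gamma_qpq = -0.142452, Gamma_qqq = 0.000000; k3 = (0.245817, 0.626315, -0.083674, 0.026312)
  k4: at (p, q) = (-0.475418, -0.437369), (dp/dtau, dq/dtau) = (0.241633, 0.627631); Gamma_ppp = -0.923668, Gamma_ppq = 0.444064, Gamma_pqq = 0.000000, Gamma_qpp = 0.273904, Gamma_qpq = -0.131682, Gamma_qqq = 0.000000; k4 = (0.241633, 0.627631, -0.080760, 0.023949)
  Y <- Y + (h/6)(k1 + 2k2 + 2k3 + k4): p = -0.4754, q = -0.4374, dp/dtau = 0.2416, dq/dtau = 0.6276
step 2:
  k1: at (p, q) = (-0.475423, -0.437364), (dp/dtau, dq/dtau) = (0.241634, 0.627634); Gamma_ppp = -0.923690, Gamma_ppq = 0.444070, Gamma_pqq = 0.000000, Gamma_qpp = 0.273911, Gamma_qpq = -0.131684, Gamma_qqq = 0.000000; k1 = (0.241634, 0.627634, -0.080762, 0.023949)
  k2: at (p, q) = (-0.463341, -0.405983), (dp/dtau, dq/dtau) = (0.237596, 0.628831); Gamma_ppp = -0.923887, Gamma_ppq = 0.435017, Gamma_pqq = 0.000000, Gamma_qpp = 0.258316, Gamma_qpq = -0.121629, Gamma_qqq = 0.000000; k2 = (0.237596, 0.628831, -0.077835, 0.021762)
  k3: at (p, q) = (-0.463543, -0.405923), (dp/dtau, dq/dtau) = (0.237742, 0.628722); Gamma_ppp = -0.924619, Gamma_ppq = 0.435257, Gamma_pqq = 0.000000, Gamma_qpp = 0.258593, Gamma_qpq = -0.121731, Gamma_qqq = 0.000000; k3 = (0.237742, 0.628722, -0.077858, 0.021775)
  k4: at (p, q) = (-0.451649, -0.374492), (dp/dtau, dq/dtau) = (0.233848, 0.629811); Gamma_ppp = -0.924964, Gamma_ppq = 0.426087, Gamma_pqq = 0.000000, Gamma_qpp = 0.243873, Gamma_qpq = -0.112341, Gamma_qqq = 0.000000; k4 = (0.233848, 0.629811, -0.074927, 0.019755)
  Y <- Y + (h/6)(k1 + 2k2 + 2k3 + k4): p = -0.4517, q = -0.3745, dp/dtau = 0.2338, dq/dtau = 0.6298


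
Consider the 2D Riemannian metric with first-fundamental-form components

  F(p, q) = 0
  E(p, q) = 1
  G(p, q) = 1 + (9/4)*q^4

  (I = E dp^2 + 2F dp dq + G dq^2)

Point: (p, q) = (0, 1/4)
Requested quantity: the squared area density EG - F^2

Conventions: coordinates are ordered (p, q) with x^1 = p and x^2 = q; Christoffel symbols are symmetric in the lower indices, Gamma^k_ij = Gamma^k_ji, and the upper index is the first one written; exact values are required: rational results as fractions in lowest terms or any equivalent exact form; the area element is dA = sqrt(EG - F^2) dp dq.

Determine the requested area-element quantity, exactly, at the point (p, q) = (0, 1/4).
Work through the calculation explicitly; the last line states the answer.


E = 1, F = 0, G = 1033/1024; EG - F^2 = 1033/1024

Answer: EG - F^2 = 1033/1024


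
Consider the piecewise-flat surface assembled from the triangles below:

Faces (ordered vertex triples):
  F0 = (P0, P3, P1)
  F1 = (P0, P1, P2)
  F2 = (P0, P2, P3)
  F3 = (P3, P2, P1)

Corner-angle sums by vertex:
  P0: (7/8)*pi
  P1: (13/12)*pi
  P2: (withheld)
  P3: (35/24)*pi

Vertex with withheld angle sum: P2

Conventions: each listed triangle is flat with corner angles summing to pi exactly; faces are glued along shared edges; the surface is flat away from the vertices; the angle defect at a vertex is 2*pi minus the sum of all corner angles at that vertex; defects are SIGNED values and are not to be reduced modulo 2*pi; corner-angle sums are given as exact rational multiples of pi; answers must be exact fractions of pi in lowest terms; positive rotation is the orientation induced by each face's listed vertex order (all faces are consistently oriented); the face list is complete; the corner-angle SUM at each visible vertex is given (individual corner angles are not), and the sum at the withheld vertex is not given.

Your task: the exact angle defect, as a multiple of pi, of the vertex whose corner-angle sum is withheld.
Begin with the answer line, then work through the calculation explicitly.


Answer: defect(P2) = (17/12)*pi

V = 4, E = 6, F = 4; chi = V - E + F = 2
Gauss-Bonnet: total defect = 2*pi*chi = 4*pi; visible defects sum to (31/12)*pi


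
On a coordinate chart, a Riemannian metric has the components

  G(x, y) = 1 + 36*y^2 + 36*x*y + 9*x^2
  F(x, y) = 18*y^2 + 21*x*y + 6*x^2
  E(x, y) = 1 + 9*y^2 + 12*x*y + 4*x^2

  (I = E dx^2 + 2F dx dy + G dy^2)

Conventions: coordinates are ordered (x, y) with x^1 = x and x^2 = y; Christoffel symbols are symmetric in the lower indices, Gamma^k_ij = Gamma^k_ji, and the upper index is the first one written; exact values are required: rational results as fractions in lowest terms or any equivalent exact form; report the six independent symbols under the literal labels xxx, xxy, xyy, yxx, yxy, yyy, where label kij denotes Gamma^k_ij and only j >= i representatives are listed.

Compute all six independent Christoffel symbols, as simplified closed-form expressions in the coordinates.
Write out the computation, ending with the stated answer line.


E = 1 + 9*y^2 + 12*x*y + 4*x^2; F = 18*y^2 + 21*x*y + 6*x^2; G = 1 + 36*y^2 + 36*x*y + 9*x^2
Gamma^k_ij = (1/2) g^{kl} (d_i g_jl + d_j g_il - d_l g_ij), with g^inv = (1/(EG-F^2)) [[G, -F], [-F, E]]
first partials: E_x = 12*y + 8*x, E_y = 18*y + 12*x, F_x = 21*y + 12*x, F_y = 36*y + 21*x, G_x = 36*y + 18*x, G_y = 72*y + 36*x
D = EG - F^2 = 1 + 45*y^2 + 48*x*y + 13*x^2
expanded: Gamma^x_xx = (G E_x - 2F F_x + F E_y)/(2D), Gamma^x_xy = (G E_y - F G_x)/(2D), Gamma^x_yy = (2G F_y - G G_x - F G_y)/(2D), Gamma^y_xx = (2E F_x - E E_y - F E_x)/(2D), Gamma^y_xy = (E G_x - F E_y)/(2D), Gamma^y_yy = (E G_y - 2F F_y + F G_x)/(2D); substitute and cancel common factors

Answer: Gamma_xxx = (4*x + 6*y)/(13*x^2 + 48*x*y + 45*y^2 + 1), Gamma_xxy = (6*x + 9*y)/(13*x^2 + 48*x*y + 45*y^2 + 1), Gamma_xyy = (12*x + 18*y)/(13*x^2 + 48*x*y + 45*y^2 + 1), Gamma_yxx = (6*x + 12*y)/(13*x^2 + 48*x*y + 45*y^2 + 1), Gamma_yxy = (9*x + 18*y)/(13*x^2 + 48*x*y + 45*y^2 + 1), Gamma_yyy = (18*x + 36*y)/(13*x^2 + 48*x*y + 45*y^2 + 1)


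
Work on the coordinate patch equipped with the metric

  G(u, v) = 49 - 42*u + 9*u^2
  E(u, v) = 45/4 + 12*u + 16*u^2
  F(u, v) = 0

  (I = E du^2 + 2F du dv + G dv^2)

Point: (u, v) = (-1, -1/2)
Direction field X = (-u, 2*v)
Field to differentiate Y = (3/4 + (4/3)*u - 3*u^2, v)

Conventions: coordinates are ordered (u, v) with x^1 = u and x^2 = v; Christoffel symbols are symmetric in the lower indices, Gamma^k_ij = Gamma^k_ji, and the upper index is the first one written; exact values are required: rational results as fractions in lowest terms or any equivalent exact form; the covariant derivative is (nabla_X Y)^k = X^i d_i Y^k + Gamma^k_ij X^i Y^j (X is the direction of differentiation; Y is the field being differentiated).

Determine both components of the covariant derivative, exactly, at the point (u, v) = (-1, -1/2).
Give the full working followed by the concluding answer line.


E = 61/4, F = 0, G = 100 at the point
E_u = -20, E_v = 0, F_u = 0, F_v = 0, G_u = -60, G_v = 0
EG - F^2 = 1525;  g^inv = (1/1525) * [[100, 0], [0, 61/4]]
first-kind symbols [ij,l] = (1/2)(d_i g_jl + d_j g_il - d_l g_ij): [uu,u] = E_u/2 = -10, [uu,v] = F_u - E_v/2 = 0, [uv,u] = E_v/2 = 0, [uv,v] = G_u/2 = -30, [vv,u] = F_v - G_u/2 = 30, [vv,v] = G_v/2 = 0
Gamma^u_ij = (G*[ij,u] - F*[ij,v])/(EG - F^2), Gamma^v_ij = (E*[ij,v] - F*[ij,u])/(EG - F^2)
Gamma_uuu = -40/61, Gamma_uuv = 0, Gamma_uvv = 120/61, Gamma_vuu = 0, Gamma_vuv = -3/10, Gamma_vvv = 0
X = (1, -1), Y = (-43/12, -1/2) at the point

Answer: (nabla_X Y)^u = 32/3, (nabla_X Y)^v = -77/40


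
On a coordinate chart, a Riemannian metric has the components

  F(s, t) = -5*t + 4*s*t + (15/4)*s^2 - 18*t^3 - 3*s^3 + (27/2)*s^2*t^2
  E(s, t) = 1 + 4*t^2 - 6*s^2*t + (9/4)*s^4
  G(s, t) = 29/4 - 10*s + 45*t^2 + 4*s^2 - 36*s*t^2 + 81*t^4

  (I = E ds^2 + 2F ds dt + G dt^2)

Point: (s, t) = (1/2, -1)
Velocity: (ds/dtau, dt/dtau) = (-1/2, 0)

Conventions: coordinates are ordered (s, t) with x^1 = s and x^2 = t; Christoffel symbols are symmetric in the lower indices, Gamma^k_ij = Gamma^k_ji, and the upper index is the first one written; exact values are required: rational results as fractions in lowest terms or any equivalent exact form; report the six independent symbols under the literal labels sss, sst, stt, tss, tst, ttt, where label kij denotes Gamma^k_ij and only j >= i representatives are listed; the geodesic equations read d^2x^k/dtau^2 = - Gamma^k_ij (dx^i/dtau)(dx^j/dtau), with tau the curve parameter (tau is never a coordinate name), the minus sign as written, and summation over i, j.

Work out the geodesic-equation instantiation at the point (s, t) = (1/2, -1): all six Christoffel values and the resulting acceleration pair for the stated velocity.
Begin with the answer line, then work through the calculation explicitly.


Answer: Gamma_sss = 228/7481, Gamma_sst = -304/7481, Gamma_stt = -2736/7481, Gamma_tss = 1008/7481, Gamma_tst = -1344/7481, Gamma_ttt = -12096/7481; accelerations (d^2s/dtau^2, d^2t/dtau^2) = (-57/7481, -252/7481)

E = 425/64, F = 399/16, G = 445/4 at the point
E_s = 57/8, E_t = -19/2, F_s = 11, F_t = -255/4, G_s = -42, G_t = -378
EG - F^2 = 7481/64;  g^inv = (64/7481) * [[445/4, -399/16], [-399/16, 425/64]]
first-kind symbols [ij,l] = (1/2)(d_i g_jl + d_j g_il - d_l g_ij): [ss,s] = E_s/2 = 57/16, [ss,t] = F_s - E_t/2 = 63/4, [st,s] = E_t/2 = -19/4, [st,t] = G_s/2 = -21, [tt,s] = F_t - G_s/2 = -171/4, [tt,t] = G_t/2 = -189
Gamma^s_ij = (G*[ij,s] - F*[ij,t])/(EG - F^2), Gamma^t_ij = (E*[ij,t] - F*[ij,s])/(EG - F^2)
Gamma_sss = 228/7481, Gamma_sst = -304/7481, Gamma_stt = -2736/7481, Gamma_tss = 1008/7481, Gamma_tst = -1344/7481, Gamma_ttt = -12096/7481
d^2s/dtau^2 = -(Gamma_sss*(-1/2)^2 + 2*Gamma_sst*(-1/2)*(0) + Gamma_stt*(0)^2) = -57/7481
d^2t/dtau^2 = -(Gamma_tss*(-1/2)^2 + 2*Gamma_tst*(-1/2)*(0) + Gamma_ttt*(0)^2) = -252/7481


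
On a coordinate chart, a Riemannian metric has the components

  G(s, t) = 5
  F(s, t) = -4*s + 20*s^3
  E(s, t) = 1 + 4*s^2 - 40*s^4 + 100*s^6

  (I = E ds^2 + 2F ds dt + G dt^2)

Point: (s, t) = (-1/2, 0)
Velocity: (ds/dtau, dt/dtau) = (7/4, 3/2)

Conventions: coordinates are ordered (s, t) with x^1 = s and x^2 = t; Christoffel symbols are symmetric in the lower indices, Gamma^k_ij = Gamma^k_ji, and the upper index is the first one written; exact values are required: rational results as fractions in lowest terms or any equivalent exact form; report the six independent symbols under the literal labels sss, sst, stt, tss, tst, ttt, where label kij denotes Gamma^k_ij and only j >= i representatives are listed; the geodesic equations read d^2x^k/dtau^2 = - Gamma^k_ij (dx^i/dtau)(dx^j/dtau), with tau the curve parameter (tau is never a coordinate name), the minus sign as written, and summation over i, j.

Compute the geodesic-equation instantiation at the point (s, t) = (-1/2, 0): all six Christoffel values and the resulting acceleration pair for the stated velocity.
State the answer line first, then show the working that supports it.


Answer: Gamma_sss = -22/81, Gamma_sst = 0, Gamma_stt = 0, Gamma_tss = 176/81, Gamma_tst = 0, Gamma_ttt = 0; accelerations (d^2s/dtau^2, d^2t/dtau^2) = (539/648, -539/81)

E = 17/16, F = -1/2, G = 5 at the point
E_s = -11/4, E_t = 0, F_s = 11, F_t = 0, G_s = 0, G_t = 0
EG - F^2 = 81/16;  g^inv = (16/81) * [[5, 1/2], [1/2, 17/16]]
first-kind symbols [ij,l] = (1/2)(d_i g_jl + d_j g_il - d_l g_ij): [ss,s] = E_s/2 = -11/8, [ss,t] = F_s - E_t/2 = 11, [st,s] = E_t/2 = 0, [st,t] = G_s/2 = 0, [tt,s] = F_t - G_s/2 = 0, [tt,t] = G_t/2 = 0
Gamma^s_ij = (G*[ij,s] - F*[ij,t])/(EG - F^2), Gamma^t_ij = (E*[ij,t] - F*[ij,s])/(EG - F^2)
Gamma_sss = -22/81, Gamma_sst = 0, Gamma_stt = 0, Gamma_tss = 176/81, Gamma_tst = 0, Gamma_ttt = 0
d^2s/dtau^2 = -(Gamma_sss*(7/4)^2 + 2*Gamma_sst*(7/4)*(3/2) + Gamma_stt*(3/2)^2) = 539/648
d^2t/dtau^2 = -(Gamma_tss*(7/4)^2 + 2*Gamma_tst*(7/4)*(3/2) + Gamma_ttt*(3/2)^2) = -539/81


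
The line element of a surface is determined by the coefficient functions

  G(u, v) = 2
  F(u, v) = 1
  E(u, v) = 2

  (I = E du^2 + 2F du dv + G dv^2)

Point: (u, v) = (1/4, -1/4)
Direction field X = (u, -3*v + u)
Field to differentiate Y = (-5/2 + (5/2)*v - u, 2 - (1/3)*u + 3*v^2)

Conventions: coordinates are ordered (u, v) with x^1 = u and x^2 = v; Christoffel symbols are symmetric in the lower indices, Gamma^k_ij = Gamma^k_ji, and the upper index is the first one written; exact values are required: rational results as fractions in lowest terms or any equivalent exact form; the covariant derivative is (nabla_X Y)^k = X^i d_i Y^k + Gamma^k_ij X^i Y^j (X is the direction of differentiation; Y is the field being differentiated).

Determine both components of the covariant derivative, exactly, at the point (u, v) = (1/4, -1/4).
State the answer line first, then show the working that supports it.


Answer: (nabla_X Y)^u = 9/4, (nabla_X Y)^v = -19/12

E = 2, F = 1, G = 2 at the point
E_u = 0, E_v = 0, F_u = 0, F_v = 0, G_u = 0, G_v = 0
EG - F^2 = 3;  g^inv = (1/3) * [[2, -1], [-1, 2]]
first-kind symbols [ij,l] = (1/2)(d_i g_jl + d_j g_il - d_l g_ij): [uu,u] = E_u/2 = 0, [uu,v] = F_u - E_v/2 = 0, [uv,u] = E_v/2 = 0, [uv,v] = G_u/2 = 0, [vv,u] = F_v - G_u/2 = 0, [vv,v] = G_v/2 = 0
Gamma^u_ij = (G*[ij,u] - F*[ij,v])/(EG - F^2), Gamma^v_ij = (E*[ij,v] - F*[ij,u])/(EG - F^2)
Gamma_uuu = 0, Gamma_uuv = 0, Gamma_uvv = 0, Gamma_vuu = 0, Gamma_vuv = 0, Gamma_vvv = 0
X = (1/4, 1), Y = (-27/8, 101/48) at the point


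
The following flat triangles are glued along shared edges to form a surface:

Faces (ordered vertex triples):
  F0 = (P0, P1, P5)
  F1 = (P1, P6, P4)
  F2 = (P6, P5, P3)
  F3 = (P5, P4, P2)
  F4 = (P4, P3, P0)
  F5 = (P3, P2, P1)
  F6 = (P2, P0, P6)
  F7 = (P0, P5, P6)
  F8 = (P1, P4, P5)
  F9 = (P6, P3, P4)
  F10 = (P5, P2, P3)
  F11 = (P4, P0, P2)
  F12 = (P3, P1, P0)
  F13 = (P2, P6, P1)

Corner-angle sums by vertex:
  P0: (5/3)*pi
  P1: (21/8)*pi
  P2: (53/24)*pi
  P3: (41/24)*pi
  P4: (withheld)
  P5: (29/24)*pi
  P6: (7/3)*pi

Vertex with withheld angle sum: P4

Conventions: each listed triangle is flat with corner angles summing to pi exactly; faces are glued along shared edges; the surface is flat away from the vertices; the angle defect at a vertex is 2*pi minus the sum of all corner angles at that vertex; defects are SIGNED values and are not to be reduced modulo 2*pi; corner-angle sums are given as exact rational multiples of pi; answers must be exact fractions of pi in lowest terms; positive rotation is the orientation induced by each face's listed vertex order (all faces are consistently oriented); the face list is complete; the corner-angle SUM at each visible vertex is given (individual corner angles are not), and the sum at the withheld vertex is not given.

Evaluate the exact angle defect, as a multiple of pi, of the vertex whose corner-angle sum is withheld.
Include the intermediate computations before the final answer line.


V = 7, E = 21, F = 14; chi = V - E + F = 0
Gauss-Bonnet: total defect = 2*pi*chi = 0; visible defects sum to pi/4

Answer: defect(P4) = -pi/4


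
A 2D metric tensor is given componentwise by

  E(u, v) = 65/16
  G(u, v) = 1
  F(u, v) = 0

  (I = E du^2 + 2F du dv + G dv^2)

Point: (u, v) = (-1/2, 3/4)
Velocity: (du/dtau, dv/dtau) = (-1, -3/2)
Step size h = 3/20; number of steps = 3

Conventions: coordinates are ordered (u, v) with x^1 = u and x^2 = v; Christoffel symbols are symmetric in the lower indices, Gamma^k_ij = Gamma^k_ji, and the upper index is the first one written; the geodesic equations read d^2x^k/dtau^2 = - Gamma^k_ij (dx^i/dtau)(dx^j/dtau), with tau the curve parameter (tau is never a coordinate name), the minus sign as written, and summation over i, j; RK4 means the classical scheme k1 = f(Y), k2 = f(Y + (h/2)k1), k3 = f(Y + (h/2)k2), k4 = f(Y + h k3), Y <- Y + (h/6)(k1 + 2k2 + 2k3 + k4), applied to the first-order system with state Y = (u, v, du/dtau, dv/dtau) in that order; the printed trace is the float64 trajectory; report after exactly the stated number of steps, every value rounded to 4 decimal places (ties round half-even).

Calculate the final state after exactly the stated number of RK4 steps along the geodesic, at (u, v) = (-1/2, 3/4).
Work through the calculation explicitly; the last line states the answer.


f(Y) = (du/dtau, dv/dtau, -Gamma^u_ij Y'^i Y'^j, -Gamma^v_ij Y'^i Y'^j) with the Gammas evaluated at the stage position; h = 0.150000; intermediate values shown to 6 dp
step 0: u = -0.5000, v = 0.7500, du/dtau = -1.0000, dv/dtau = -1.5000
step 1:
  k1: at (u, v) = (-0.500000, 0.750000), (du/dtau, dv/dtau) = (-1.000000, -1.500000); Gamma_uuu = 0.000000, Gamma_uuv = 0.000000, Gamma_uvv = 0.000000, Gamma_vuu = 0.000000, Gamma_vuv = 0.000000, Gamma_vvv = 0.000000; k1 = (-1.000000, -1.500000, 0.000000, 0.000000)
  k2: at (u, v) = (-0.575000, 0.637500), (du/dtau, dv/dtau) = (-1.000000, -1.500000); Gamma_uuu = 0.000000, Gamma_uuv = 0.000000, Gamma_uvv = 0.000000, Gamma_vuu = 0.000000, Gamma_vuv = 0.000000, Gamma_vvv = 0.000000; k2 = (-1.000000, -1.500000, 0.000000, 0.000000)
  k3: at (u, v) = (-0.575000, 0.637500), (du/dtau, dv/dtau) = (-1.000000, -1.500000); Gamma_uuu = 0.000000, Gamma_uuv = 0.000000, Gamma_uvv = 0.000000, Gamma_vuu = 0.000000, Gamma_vuv = 0.000000, Gamma_vvv = 0.000000; k3 = (-1.000000, -1.500000, 0.000000, 0.000000)
  k4: at (u, v) = (-0.650000, 0.525000), (du/dtau, dv/dtau) = (-1.000000, -1.500000); Gamma_uuu = 0.000000, Gamma_uuv = 0.000000, Gamma_uvv = 0.000000, Gamma_vuu = 0.000000, Gamma_vuv = 0.000000, Gamma_vvv = 0.000000; k4 = (-1.000000, -1.500000, 0.000000, 0.000000)
  Y <- Y + (h/6)(k1 + 2k2 + 2k3 + k4): u = -0.6500, v = 0.5250, du/dtau = -1.0000, dv/dtau = -1.5000
step 2:
  k1: at (u, v) = (-0.650000, 0.525000), (du/dtau, dv/dtau) = (-1.000000, -1.500000); Gamma_uuu = 0.000000, Gamma_uuv = 0.000000, Gamma_uvv = 0.000000, Gamma_vuu = 0.000000, Gamma_vuv = 0.000000, Gamma_vvv = 0.000000; k1 = (-1.000000, -1.500000, 0.000000, 0.000000)
  k2: at (u, v) = (-0.725000, 0.412500), (du/dtau, dv/dtau) = (-1.000000, -1.500000); Gamma_uuu = 0.000000, Gamma_uuv = 0.000000, Gamma_uvv = 0.000000, Gamma_vuu = 0.000000, Gamma_vuv = 0.000000, Gamma_vvv = 0.000000; k2 = (-1.000000, -1.500000, 0.000000, 0.000000)
  k3: at (u, v) = (-0.725000, 0.412500), (du/dtau, dv/dtau) = (-1.000000, -1.500000); Gamma_uuu = 0.000000, Gamma_uuv = 0.000000, Gamma_uvv = 0.000000, Gamma_vuu = 0.000000, Gamma_vuv = 0.000000, Gamma_vvv = 0.000000; k3 = (-1.000000, -1.500000, 0.000000, 0.000000)
  k4: at (u, v) = (-0.800000, 0.300000), (du/dtau, dv/dtau) = (-1.000000, -1.500000); Gamma_uuu = 0.000000, Gamma_uuv = 0.000000, Gamma_uvv = 0.000000, Gamma_vuu = 0.000000, Gamma_vuv = 0.000000, Gamma_vvv = 0.000000; k4 = (-1.000000, -1.500000, 0.000000, 0.000000)
  Y <- Y + (h/6)(k1 + 2k2 + 2k3 + k4): u = -0.8000, v = 0.3000, du/dtau = -1.0000, dv/dtau = -1.5000
step 3:
  k1: at (u, v) = (-0.800000, 0.300000), (du/dtau, dv/dtau) = (-1.000000, -1.500000); Gamma_uuu = 0.000000, Gamma_uuv = 0.000000, Gamma_uvv = 0.000000, Gamma_vuu = 0.000000, Gamma_vuv = 0.000000, Gamma_vvv = 0.000000; k1 = (-1.000000, -1.500000, 0.000000, 0.000000)
  k2: at (u, v) = (-0.875000, 0.187500), (du/dtau, dv/dtau) = (-1.000000, -1.500000); Gamma_uuu = 0.000000, Gamma_uuv = 0.000000, Gamma_uvv = 0.000000, Gamma_vuu = 0.000000, Gamma_vuv = 0.000000, Gamma_vvv = 0.000000; k2 = (-1.000000, -1.500000, 0.000000, 0.000000)
  k3: at (u, v) = (-0.875000, 0.187500), (du/dtau, dv/dtau) = (-1.000000, -1.500000); Gamma_uuu = 0.000000, Gamma_uuv = 0.000000, Gamma_uvv = 0.000000, Gamma_vuu = 0.000000, Gamma_vuv = 0.000000, Gamma_vvv = 0.000000; k3 = (-1.000000, -1.500000, 0.000000, 0.000000)
  k4: at (u, v) = (-0.950000, 0.075000), (du/dtau, dv/dtau) = (-1.000000, -1.500000); Gamma_uuu = 0.000000, Gamma_uuv = 0.000000, Gamma_uvv = 0.000000, Gamma_vuu = 0.000000, Gamma_vuv = 0.000000, Gamma_vvv = 0.000000; k4 = (-1.000000, -1.500000, 0.000000, 0.000000)
  Y <- Y + (h/6)(k1 + 2k2 + 2k3 + k4): u = -0.9500, v = 0.0750, du/dtau = -1.0000, dv/dtau = -1.5000

Answer: u = -0.9500, v = 0.0750, du/dtau = -1.0000, dv/dtau = -1.5000


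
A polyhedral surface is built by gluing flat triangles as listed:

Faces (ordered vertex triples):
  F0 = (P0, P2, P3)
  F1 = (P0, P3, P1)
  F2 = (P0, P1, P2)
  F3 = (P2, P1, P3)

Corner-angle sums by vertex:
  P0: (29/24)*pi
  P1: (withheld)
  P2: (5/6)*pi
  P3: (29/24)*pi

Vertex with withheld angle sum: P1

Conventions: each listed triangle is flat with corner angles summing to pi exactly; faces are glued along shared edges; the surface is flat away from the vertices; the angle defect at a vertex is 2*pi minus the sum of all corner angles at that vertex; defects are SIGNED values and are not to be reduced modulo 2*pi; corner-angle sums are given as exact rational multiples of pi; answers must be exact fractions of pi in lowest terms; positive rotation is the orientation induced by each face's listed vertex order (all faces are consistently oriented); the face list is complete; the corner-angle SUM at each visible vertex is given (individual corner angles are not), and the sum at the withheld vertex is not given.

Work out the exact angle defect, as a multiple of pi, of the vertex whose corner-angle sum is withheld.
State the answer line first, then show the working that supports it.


Answer: defect(P1) = (5/4)*pi

V = 4, E = 6, F = 4; chi = V - E + F = 2
Gauss-Bonnet: total defect = 2*pi*chi = 4*pi; visible defects sum to (11/4)*pi
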